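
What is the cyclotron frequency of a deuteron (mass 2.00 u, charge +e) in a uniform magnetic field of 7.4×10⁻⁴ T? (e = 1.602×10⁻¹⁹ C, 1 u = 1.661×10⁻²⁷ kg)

f ≈ 5700 Hz

f = |q|B/(2πm).
f = (1.602×10⁻¹⁹)(7.4×10⁻⁴)/(2π·3.322×10⁻²⁷) ≈ 5700 Hz.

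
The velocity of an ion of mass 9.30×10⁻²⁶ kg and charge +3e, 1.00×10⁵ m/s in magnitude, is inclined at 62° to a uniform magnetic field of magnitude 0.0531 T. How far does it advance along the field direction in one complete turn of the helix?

v∥ = v cosθ = 1.00×10⁵·cos62° ≈ 4.695×10⁴ m/s.
T = 2πm/(|q|B) = 2π(9.30×10⁻²⁶)/((4.806×10⁻¹⁹)(0.0531)) ≈ 2.290×10⁻⁵ s.
pitch = v∥ T = (4.695×10⁴)(2.290×10⁻⁵) ≈ 1.07 m.

p ≈ 1.07 m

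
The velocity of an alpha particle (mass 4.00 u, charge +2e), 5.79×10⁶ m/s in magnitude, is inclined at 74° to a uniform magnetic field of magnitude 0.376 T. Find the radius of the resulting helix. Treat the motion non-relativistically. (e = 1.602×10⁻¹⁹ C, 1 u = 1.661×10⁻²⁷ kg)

v⊥ = v sinθ = 5.79×10⁶·sin74° ≈ 5.566×10⁶ m/s.
r = m v⊥/(|q|B) = (6.644×10⁻²⁷)(5.566×10⁶)/((3.204×10⁻¹⁹)(0.376)) ≈ 0.307 m.

r ≈ 0.307 m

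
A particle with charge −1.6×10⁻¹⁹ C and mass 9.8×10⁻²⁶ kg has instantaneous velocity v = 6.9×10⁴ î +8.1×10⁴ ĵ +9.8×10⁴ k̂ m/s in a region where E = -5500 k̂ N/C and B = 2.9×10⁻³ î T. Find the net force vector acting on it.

v×B = (0, 284, -235) N/C.
E + v×B = (0, 284, -5730) N/C.
F = q(E + v×B) = (−1.6×10⁻¹⁹ C)·(0, 284, -5730) = (0, -4.55×10⁻¹⁷, 9.18×10⁻¹⁶) N.

F ≈ (0, -4.55×10⁻¹⁷, 9.18×10⁻¹⁶) N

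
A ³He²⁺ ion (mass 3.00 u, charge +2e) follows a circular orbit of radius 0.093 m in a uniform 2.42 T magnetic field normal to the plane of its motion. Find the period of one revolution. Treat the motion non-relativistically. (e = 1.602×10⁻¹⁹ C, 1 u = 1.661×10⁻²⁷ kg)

T ≈ 4.04×10⁻⁸ s

The cyclotron period depends only on m, q, B: T = 2πm/(|q|B).
T = 2π(4.983×10⁻²⁷)/((3.204×10⁻¹⁹)(2.42)) ≈ 4.04×10⁻⁸ s.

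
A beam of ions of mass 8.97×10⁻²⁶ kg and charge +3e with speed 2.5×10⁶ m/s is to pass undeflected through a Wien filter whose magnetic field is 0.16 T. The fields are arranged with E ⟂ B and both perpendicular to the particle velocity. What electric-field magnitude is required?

For straight-line motion qE = qvB, so E = vB.
E = 2.5×10⁶ × 0.16 = 4.0×10⁵ V/m.

E = 4.0×10⁵ V/m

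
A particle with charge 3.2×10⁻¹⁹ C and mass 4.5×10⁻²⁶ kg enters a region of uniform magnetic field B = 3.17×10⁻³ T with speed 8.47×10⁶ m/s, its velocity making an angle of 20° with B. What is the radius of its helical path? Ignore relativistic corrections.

r ≈ 129 m

v⊥ = v sinθ = 8.47×10⁶·sin20° ≈ 2.897×10⁶ m/s.
r = m v⊥/(|q|B) = (4.5×10⁻²⁶)(2.897×10⁶)/((3.2×10⁻¹⁹)(3.17×10⁻³)) ≈ 129 m.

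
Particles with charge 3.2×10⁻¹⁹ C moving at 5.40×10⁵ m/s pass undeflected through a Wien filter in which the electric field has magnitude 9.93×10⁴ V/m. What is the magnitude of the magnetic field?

Balance of forces in the selector: qE = qvB ⇒ B = E/v.
B = 9.93×10⁴/5.40×10⁵ = 0.184 T.

B = 0.184 T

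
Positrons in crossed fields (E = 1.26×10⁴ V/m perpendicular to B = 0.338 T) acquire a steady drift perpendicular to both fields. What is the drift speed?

v_d ≈ 3.73×10⁴ m/s

The E×B drift speed is v_d = E/B.
v_d = 1.26×10⁴/0.338 = 3.73×10⁴ m/s.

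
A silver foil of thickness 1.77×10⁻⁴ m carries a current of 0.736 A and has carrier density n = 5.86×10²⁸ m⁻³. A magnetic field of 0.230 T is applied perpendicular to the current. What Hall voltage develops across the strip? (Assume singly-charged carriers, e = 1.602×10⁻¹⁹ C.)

V_H ≈ 1.02×10⁻⁷ V

V_H = IB/(n e t).
V_H = (0.736)(0.230)/((5.86×10²⁸)(1.602×10⁻¹⁹)(1.77×10⁻⁴)) ≈ 1.02×10⁻⁷ V.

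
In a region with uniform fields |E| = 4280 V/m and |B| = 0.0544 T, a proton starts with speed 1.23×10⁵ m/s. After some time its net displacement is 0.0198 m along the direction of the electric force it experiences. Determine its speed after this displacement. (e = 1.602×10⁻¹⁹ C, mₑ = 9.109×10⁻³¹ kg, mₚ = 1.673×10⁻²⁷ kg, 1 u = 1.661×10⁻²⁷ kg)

v_f ≈ 1.77×10⁵ m/s

B does no work; ΔKE = |q|E d.
½mv_f² = ½mv₀² + |q|Ed = ½(1.673×10⁻²⁷)(1.23×10⁵)² + (1.602×10⁻¹⁹)(4280)(0.0198) ≈ 1.266×10⁻¹⁷ J + 1.358×10⁻¹⁷ J ≈ 2.623×10⁻¹⁷ J.
v_f = √(2·2.623×10⁻¹⁷/1.673×10⁻²⁷) ≈ 1.77×10⁵ m/s.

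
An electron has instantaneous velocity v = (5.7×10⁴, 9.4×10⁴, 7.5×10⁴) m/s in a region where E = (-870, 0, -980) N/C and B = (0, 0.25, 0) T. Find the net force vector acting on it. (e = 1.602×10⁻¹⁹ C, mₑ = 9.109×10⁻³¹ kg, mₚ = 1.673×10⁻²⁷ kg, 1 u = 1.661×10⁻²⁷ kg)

F ≈ (3.14×10⁻¹⁵, 0, -2.13×10⁻¹⁵) N

v×B = (-1.88×10⁴, 0, 1.42×10⁴) N/C.
E + v×B = (-1.96×10⁴, 0, 1.33×10⁴) N/C.
F = q(E + v×B) = (−1.602×10⁻¹⁹ C)·(-1.96×10⁴, 0, 1.33×10⁴) = (3.14×10⁻¹⁵, 0, -2.13×10⁻¹⁵) N.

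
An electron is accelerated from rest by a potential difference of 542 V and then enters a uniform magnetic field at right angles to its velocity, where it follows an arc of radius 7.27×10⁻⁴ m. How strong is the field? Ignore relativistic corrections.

B ≈ 0.108 T

v = √(2|q|V/m) = √(2·1.602×10⁻¹⁹·542/9.109×10⁻³¹) ≈ 1.381×10⁷ m/s.
B = mv/(|q|r) = (9.109×10⁻³¹)(1.381×10⁷)/((1.602×10⁻¹⁹)(7.27×10⁻⁴)) ≈ 0.108 T.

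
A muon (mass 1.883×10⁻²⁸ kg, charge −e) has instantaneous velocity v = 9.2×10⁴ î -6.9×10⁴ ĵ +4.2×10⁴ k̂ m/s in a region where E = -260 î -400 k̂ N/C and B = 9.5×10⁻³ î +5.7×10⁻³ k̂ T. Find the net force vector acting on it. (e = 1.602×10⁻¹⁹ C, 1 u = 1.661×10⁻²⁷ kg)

F ≈ (1.05×10⁻¹⁶, 2.01×10⁻¹⁷, -4.09×10⁻¹⁷) N

v×B = (-393, -125, 656) N/C.
E + v×B = (-653, -125, 256) N/C.
F = q(E + v×B) = (−1.602×10⁻¹⁹ C)·(-653, -125, 256) = (1.05×10⁻¹⁶, 2.01×10⁻¹⁷, -4.09×10⁻¹⁷) N.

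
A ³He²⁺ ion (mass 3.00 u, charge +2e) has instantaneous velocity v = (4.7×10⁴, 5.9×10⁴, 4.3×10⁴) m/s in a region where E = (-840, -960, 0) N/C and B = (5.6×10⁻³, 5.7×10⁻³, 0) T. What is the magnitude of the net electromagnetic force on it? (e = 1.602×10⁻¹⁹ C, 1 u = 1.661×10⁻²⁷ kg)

|F| ≈ 4.18×10⁻¹⁶ N

v×B = (-245, 241, -62.5) N/C.
E + v×B = (-1090, -719, -62.5) N/C.
F = q(E + v×B) = (3.204×10⁻¹⁹ C)·(-1090, -719, -62.5) = (-3.48×10⁻¹⁶, -2.30×10⁻¹⁶, -2.00×10⁻¹⁷) N.
|F| = 4.18×10⁻¹⁶ N.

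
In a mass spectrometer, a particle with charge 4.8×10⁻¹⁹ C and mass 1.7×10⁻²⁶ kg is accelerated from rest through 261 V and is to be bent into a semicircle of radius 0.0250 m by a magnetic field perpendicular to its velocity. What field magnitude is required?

B ≈ 0.172 T

v = √(2|q|V/m) = √(2·4.8×10⁻¹⁹·261/1.7×10⁻²⁶) ≈ 1.214×10⁵ m/s.
B = mv/(|q|r) = (1.7×10⁻²⁶)(1.214×10⁵)/((4.8×10⁻¹⁹)(0.0250)) ≈ 0.172 T.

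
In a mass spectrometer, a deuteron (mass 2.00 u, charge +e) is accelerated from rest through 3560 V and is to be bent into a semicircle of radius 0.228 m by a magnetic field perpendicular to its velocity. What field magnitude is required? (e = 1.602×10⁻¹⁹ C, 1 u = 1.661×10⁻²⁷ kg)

v = √(2|q|V/m) = √(2·1.602×10⁻¹⁹·3560/3.322×10⁻²⁷) ≈ 5.860×10⁵ m/s.
B = mv/(|q|r) = (3.322×10⁻²⁷)(5.860×10⁵)/((1.602×10⁻¹⁹)(0.228)) ≈ 0.0533 T.

B ≈ 0.0533 T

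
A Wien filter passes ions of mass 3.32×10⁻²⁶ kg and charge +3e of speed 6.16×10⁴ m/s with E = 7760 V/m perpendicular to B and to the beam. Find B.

B = 0.126 T

Balance of forces in the selector: qE = qvB ⇒ B = E/v.
B = 7760/6.16×10⁴ = 0.126 T.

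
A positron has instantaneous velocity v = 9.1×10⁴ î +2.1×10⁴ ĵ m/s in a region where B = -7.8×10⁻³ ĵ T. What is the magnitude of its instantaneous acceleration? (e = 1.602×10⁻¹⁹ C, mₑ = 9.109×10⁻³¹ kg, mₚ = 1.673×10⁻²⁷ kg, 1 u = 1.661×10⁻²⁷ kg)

|a| ≈ 1.25×10¹⁴ m/s²

v×B = (0, 0, -710) N/C.
F = q v×B = (1.602×10⁻¹⁹ C)·(0, 0, -710) = (0, 0, -1.14×10⁻¹⁶) N.
|a| = |F|/m = 1.137×10⁻¹⁶/9.109×10⁻³¹ ≈ 1.25×10¹⁴ m/s².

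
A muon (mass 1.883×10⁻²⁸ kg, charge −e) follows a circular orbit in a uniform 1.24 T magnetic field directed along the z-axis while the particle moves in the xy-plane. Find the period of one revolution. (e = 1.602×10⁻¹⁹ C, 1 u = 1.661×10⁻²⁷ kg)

T ≈ 5.96×10⁻⁹ s

The cyclotron period depends only on m, q, B: T = 2πm/(|q|B).
T = 2π(1.883×10⁻²⁸)/((1.602×10⁻¹⁹)(1.24)) ≈ 5.96×10⁻⁹ s.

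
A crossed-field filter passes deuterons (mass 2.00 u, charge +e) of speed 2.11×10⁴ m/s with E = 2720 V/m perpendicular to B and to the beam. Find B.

B = 0.129 T

Balance of forces in the selector: qE = qvB ⇒ B = E/v.
B = 2720/2.11×10⁴ = 0.129 T.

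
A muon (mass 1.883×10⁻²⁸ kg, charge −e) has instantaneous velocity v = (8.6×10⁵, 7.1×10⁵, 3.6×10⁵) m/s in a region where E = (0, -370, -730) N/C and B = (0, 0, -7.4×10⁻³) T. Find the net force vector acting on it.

F ≈ (8.42×10⁻¹⁶, -9.60×10⁻¹⁶, 1.17×10⁻¹⁶) N

v×B = (-5250, 6360, 0) N/C.
E + v×B = (-5250, 5990, -730) N/C.
F = q(E + v×B) = (−1.602×10⁻¹⁹ C)·(-5250, 5990, -730) = (8.42×10⁻¹⁶, -9.60×10⁻¹⁶, 1.17×10⁻¹⁶) N.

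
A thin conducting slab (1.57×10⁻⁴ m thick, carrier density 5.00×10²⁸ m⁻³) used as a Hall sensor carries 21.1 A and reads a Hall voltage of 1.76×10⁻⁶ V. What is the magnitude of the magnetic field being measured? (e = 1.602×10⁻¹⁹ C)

From V_H = IB/(n e t), B = V_H n e t / I.
B = (1.76×10⁻⁶)(5.00×10²⁸)(1.602×10⁻¹⁹)(1.57×10⁻⁴)/21.1 ≈ 0.105 T.

B ≈ 0.105 T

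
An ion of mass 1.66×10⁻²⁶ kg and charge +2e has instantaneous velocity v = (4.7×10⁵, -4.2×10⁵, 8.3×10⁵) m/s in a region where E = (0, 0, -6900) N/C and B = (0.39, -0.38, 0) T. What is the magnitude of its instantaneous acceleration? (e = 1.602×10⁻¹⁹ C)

|a| ≈ 8.73×10¹² m/s²

v×B = (3.15×10⁵, 3.24×10⁵, -1.48×10⁴) N/C.
E + v×B = (3.15×10⁵, 3.24×10⁵, -2.17×10⁴) N/C.
F = q(E + v×B) = (3.204×10⁻¹⁹ C)·(3.15×10⁵, 3.24×10⁵, -2.17×10⁴) = (1.01×10⁻¹³, 1.04×10⁻¹³, -6.95×10⁻¹⁵) N.
|a| = |F|/m = 1.450×10⁻¹³/1.66×10⁻²⁶ ≈ 8.73×10¹² m/s².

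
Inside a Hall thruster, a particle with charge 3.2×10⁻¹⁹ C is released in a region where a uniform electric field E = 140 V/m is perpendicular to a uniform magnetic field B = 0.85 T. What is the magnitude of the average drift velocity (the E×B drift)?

v_d ≈ 160 m/s

The E×B drift speed is v_d = E/B.
v_d = 140/0.85 = 160 m/s.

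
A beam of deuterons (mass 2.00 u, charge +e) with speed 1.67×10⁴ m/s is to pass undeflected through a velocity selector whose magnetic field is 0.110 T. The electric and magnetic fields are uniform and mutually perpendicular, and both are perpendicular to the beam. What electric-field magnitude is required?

E = 1840 V/m

For straight-line motion qE = qvB, so E = vB.
E = 1.67×10⁴ × 0.110 = 1840 V/m.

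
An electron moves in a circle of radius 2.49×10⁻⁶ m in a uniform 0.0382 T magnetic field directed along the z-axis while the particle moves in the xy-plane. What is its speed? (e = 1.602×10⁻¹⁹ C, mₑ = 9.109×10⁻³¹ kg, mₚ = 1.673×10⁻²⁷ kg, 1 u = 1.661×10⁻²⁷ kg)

From |q|vB = mv²/r, v = |q|Br/m.
v = (1.602×10⁻¹⁹)(0.0382)(2.49×10⁻⁶)/9.109×10⁻³¹ ≈ 1.67×10⁴ m/s.

v ≈ 1.67×10⁴ m/s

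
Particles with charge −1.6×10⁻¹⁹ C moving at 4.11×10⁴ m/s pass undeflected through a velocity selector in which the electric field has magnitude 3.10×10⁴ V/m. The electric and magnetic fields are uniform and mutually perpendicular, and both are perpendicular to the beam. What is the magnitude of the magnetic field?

Balance of forces in the selector: qE = qvB ⇒ B = E/v.
B = 3.10×10⁴/4.11×10⁴ = 0.754 T.

B = 0.754 T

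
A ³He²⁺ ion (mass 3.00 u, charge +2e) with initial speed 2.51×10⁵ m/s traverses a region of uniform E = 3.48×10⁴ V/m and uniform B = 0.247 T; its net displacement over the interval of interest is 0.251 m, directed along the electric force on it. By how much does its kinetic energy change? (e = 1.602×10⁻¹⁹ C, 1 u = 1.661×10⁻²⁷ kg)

ΔKE ≈ 2.80×10⁻¹⁵ J

The magnetic force is always ⟂ v and does no work; only the electric force changes KE.
ΔKE = F_E · d = |q|E d = (3.204×10⁻¹⁹)(3.48×10⁴)(0.251) ≈ 2.80×10⁻¹⁵ J.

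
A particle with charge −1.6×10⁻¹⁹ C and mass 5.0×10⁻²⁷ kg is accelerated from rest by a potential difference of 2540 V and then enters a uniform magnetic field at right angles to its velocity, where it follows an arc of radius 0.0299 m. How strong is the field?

B ≈ 0.421 T

v = √(2|q|V/m) = √(2·1.6×10⁻¹⁹·2540/5.0×10⁻²⁷) ≈ 4.032×10⁵ m/s.
B = mv/(|q|r) = (5.0×10⁻²⁷)(4.032×10⁵)/((1.6×10⁻¹⁹)(0.0299)) ≈ 0.421 T.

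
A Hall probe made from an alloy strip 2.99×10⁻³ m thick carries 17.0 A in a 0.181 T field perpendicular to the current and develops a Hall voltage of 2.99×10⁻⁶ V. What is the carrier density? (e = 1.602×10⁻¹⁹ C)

From V_H = IB/(n e t), n = IB/(V_H e t).
n = (17.0)(0.181)/((2.99×10⁻⁶)(1.602×10⁻¹⁹)(2.99×10⁻³)) ≈ 2.15×10²⁷ m⁻³.

n ≈ 2.15×10²⁷ m⁻³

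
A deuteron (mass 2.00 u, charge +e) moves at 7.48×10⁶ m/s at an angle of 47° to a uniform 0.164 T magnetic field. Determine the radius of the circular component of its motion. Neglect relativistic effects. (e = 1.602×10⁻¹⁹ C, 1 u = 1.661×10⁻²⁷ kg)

r ≈ 0.692 m

v⊥ = v sinθ = 7.48×10⁶·sin47° ≈ 5.471×10⁶ m/s.
r = m v⊥/(|q|B) = (3.322×10⁻²⁷)(5.471×10⁶)/((1.602×10⁻¹⁹)(0.164)) ≈ 0.692 m.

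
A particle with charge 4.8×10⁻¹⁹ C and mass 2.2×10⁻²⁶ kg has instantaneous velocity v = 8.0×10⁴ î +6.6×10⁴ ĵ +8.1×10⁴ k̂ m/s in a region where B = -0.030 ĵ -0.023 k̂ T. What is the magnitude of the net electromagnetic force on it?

v×B = (912, 1840, -2400) N/C.
F = q v×B = (4.8×10⁻¹⁹ C)·(912, 1840, -2400) = (4.38×10⁻¹⁶, 8.83×10⁻¹⁶, -1.15×10⁻¹⁵) N.
|F| = 1.52×10⁻¹⁵ N.

|F| ≈ 1.52×10⁻¹⁵ N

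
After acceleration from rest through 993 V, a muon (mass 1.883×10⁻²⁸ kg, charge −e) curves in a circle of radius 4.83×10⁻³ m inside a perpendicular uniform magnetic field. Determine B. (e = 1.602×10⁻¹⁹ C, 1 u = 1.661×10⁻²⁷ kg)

v = √(2|q|V/m) = √(2·1.602×10⁻¹⁹·993/1.883×10⁻²⁸) ≈ 1.300×10⁶ m/s.
B = mv/(|q|r) = (1.883×10⁻²⁸)(1.300×10⁶)/((1.602×10⁻¹⁹)(4.83×10⁻³)) ≈ 0.316 T.

B ≈ 0.316 T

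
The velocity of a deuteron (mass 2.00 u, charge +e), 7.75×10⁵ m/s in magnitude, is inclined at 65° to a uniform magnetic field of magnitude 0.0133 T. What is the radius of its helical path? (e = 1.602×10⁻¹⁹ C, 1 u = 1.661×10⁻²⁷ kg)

v⊥ = v sinθ = 7.75×10⁵·sin65° ≈ 7.024×10⁵ m/s.
r = m v⊥/(|q|B) = (3.322×10⁻²⁷)(7.024×10⁵)/((1.602×10⁻¹⁹)(0.0133)) ≈ 1.10 m.

r ≈ 1.10 m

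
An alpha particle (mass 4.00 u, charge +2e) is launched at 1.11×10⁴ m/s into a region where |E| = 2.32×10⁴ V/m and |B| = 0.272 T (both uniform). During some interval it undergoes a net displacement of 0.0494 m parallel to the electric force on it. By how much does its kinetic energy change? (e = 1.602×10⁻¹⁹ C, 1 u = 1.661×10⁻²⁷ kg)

ΔKE ≈ 3.67×10⁻¹⁶ J

The magnetic force is always ⟂ v and does no work; only the electric force changes KE.
ΔKE = F_E · d = |q|E d = (3.204×10⁻¹⁹)(2.32×10⁴)(0.0494) ≈ 3.67×10⁻¹⁶ J.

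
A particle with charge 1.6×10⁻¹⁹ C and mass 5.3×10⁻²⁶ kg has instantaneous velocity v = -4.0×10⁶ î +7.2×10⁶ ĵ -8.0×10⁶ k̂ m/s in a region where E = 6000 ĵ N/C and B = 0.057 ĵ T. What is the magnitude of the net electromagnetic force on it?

v×B = (4.56×10⁵, 0, -2.28×10⁵) N/C.
E + v×B = (4.56×10⁵, 6000, -2.28×10⁵) N/C.
F = q(E + v×B) = (1.6×10⁻¹⁹ C)·(4.56×10⁵, 6000, -2.28×10⁵) = (7.30×10⁻¹⁴, 9.60×10⁻¹⁶, -3.65×10⁻¹⁴) N.
|F| = 8.16×10⁻¹⁴ N.

|F| ≈ 8.16×10⁻¹⁴ N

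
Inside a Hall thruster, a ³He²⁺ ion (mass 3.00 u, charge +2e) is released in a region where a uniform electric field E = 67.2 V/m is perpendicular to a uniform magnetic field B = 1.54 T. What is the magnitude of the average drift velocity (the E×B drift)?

The steady drift has the magnetic force balancing the electric force, so v_d = E/B.
v_d = 67.2/1.54 = 43.6 m/s.

v_d ≈ 43.6 m/s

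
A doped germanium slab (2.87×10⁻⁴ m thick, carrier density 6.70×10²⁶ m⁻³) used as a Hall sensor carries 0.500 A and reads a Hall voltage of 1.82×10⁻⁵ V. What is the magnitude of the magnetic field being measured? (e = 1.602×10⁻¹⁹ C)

From V_H = IB/(n e t), B = V_H n e t / I.
B = (1.82×10⁻⁵)(6.70×10²⁶)(1.602×10⁻¹⁹)(2.87×10⁻⁴)/0.500 ≈ 1.12 T.

B ≈ 1.12 T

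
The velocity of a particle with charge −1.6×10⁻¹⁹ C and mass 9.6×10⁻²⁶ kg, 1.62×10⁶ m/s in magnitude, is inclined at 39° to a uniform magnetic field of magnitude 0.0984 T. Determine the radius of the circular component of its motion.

v⊥ = v sinθ = 1.62×10⁶·sin39° ≈ 1.019×10⁶ m/s.
r = m v⊥/(|q|B) = (9.6×10⁻²⁶)(1.019×10⁶)/((1.6×10⁻¹⁹)(0.0984)) ≈ 6.22 m.

r ≈ 6.22 m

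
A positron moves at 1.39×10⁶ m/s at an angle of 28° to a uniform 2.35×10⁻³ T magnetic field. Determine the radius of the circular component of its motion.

v⊥ = v sinθ = 1.39×10⁶·sin28° ≈ 6.526×10⁵ m/s.
r = m v⊥/(|q|B) = (9.109×10⁻³¹)(6.526×10⁵)/((1.602×10⁻¹⁹)(2.35×10⁻³)) ≈ 1.58×10⁻³ m.

r ≈ 1.58×10⁻³ m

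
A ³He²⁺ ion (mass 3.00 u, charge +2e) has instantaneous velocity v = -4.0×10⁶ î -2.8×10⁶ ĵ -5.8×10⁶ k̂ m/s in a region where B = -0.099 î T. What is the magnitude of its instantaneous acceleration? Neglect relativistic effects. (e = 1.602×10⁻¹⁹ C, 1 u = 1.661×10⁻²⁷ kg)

|a| ≈ 4.10×10¹³ m/s²

v×B = (0, 5.74×10⁵, -2.77×10⁵) N/C.
F = q v×B = (3.204×10⁻¹⁹ C)·(0, 5.74×10⁵, -2.77×10⁵) = (0, 1.84×10⁻¹³, -8.88×10⁻¹⁴) N.
|a| = |F|/m = 2.043×10⁻¹³/4.983×10⁻²⁷ ≈ 4.10×10¹³ m/s².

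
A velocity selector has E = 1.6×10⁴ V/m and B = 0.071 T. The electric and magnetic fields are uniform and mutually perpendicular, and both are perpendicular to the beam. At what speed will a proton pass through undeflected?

Zero net Lorentz force requires |qE| = |q v×B|, i.e. E = vB.
v = E/B = 1.6×10⁴/0.071 = 2.3×10⁵ m/s.

v = 2.3×10⁵ m/s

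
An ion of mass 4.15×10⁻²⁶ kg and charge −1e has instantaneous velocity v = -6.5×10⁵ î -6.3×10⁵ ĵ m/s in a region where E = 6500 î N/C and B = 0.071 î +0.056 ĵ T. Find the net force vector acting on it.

v×B = (0, 0, 8330) N/C.
E + v×B = (6500, 0, 8330) N/C.
F = q(E + v×B) = (−1.602×10⁻¹⁹ C)·(6500, 0, 8330) = (-1.04×10⁻¹⁵, 0, -1.33×10⁻¹⁵) N.

F ≈ (-1.04×10⁻¹⁵, 0, -1.33×10⁻¹⁵) N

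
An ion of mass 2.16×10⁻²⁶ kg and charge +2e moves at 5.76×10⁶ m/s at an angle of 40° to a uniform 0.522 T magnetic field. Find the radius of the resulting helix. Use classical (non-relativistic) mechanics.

v⊥ = v sinθ = 5.76×10⁶·sin40° ≈ 3.702×10⁶ m/s.
r = m v⊥/(|q|B) = (2.16×10⁻²⁶)(3.702×10⁶)/((3.204×10⁻¹⁹)(0.522)) ≈ 0.478 m.

r ≈ 0.478 m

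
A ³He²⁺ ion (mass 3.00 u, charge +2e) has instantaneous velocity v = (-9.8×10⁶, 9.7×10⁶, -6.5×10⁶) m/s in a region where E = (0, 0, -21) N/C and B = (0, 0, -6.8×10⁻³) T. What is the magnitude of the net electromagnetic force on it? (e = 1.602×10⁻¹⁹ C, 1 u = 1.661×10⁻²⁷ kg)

|F| ≈ 3.00×10⁻¹⁴ N

v×B = (-6.60×10⁴, -6.66×10⁴, 0) N/C.
E + v×B = (-6.60×10⁴, -6.66×10⁴, -21.0) N/C.
F = q(E + v×B) = (3.204×10⁻¹⁹ C)·(-6.60×10⁴, -6.66×10⁴, -21.0) = (-2.11×10⁻¹⁴, -2.14×10⁻¹⁴, -6.73×10⁻¹⁸) N.
|F| = 3.00×10⁻¹⁴ N.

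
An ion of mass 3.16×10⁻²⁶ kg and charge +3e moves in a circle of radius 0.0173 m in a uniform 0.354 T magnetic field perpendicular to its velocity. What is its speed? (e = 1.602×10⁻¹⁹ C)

From |q|vB = mv²/r, v = |q|Br/m.
v = (4.806×10⁻¹⁹)(0.354)(0.0173)/3.16×10⁻²⁶ ≈ 9.31×10⁴ m/s.

v ≈ 9.31×10⁴ m/s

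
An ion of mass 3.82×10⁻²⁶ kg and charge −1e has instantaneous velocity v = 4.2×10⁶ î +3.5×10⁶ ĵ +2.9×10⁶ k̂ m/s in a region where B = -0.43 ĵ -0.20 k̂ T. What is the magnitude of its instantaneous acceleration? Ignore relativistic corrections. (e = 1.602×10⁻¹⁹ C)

v×B = (5.47×10⁵, 8.40×10⁵, -1.81×10⁶) N/C.
F = q v×B = (−1.602×10⁻¹⁹ C)·(5.47×10⁵, 8.40×10⁵, -1.81×10⁶) = (-8.76×10⁻¹⁴, -1.35×10⁻¹³, 2.89×10⁻¹³) N.
|a| = |F|/m = 3.309×10⁻¹³/3.82×10⁻²⁶ ≈ 8.66×10¹² m/s².

|a| ≈ 8.66×10¹² m/s²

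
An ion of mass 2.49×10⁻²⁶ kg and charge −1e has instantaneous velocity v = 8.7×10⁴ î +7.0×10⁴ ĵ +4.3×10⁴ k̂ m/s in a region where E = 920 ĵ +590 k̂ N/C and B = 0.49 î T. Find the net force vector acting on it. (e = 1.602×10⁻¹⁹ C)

v×B = (0, 2.11×10⁴, -3.43×10⁴) N/C.
E + v×B = (0, 2.20×10⁴, -3.37×10⁴) N/C.
F = q(E + v×B) = (−1.602×10⁻¹⁹ C)·(0, 2.20×10⁴, -3.37×10⁴) = (0, -3.52×10⁻¹⁵, 5.40×10⁻¹⁵) N.

F ≈ (0, -3.52×10⁻¹⁵, 5.40×10⁻¹⁵) N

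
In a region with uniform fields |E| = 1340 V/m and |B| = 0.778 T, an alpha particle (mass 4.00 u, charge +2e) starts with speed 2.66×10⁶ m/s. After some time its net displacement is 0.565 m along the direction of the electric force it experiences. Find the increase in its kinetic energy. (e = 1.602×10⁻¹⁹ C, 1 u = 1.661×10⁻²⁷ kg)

ΔKE ≈ 2.43×10⁻¹⁶ J

The magnetic force is always ⟂ v and does no work; only the electric force changes KE.
ΔKE = F_E · d = |q|E d = (3.204×10⁻¹⁹)(1340)(0.565) ≈ 2.43×10⁻¹⁶ J.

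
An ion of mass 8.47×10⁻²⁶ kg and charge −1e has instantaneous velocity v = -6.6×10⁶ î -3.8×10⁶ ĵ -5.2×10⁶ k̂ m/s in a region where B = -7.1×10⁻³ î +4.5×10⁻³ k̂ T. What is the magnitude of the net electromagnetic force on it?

v×B = (-1.71×10⁴, 6.66×10⁴, -2.70×10⁴) N/C.
F = q v×B = (−1.602×10⁻¹⁹ C)·(-1.71×10⁴, 6.66×10⁴, -2.70×10⁴) = (2.74×10⁻¹⁵, -1.07×10⁻¹⁴, 4.32×10⁻¹⁵) N.
|F| = 1.18×10⁻¹⁴ N.

|F| ≈ 1.18×10⁻¹⁴ N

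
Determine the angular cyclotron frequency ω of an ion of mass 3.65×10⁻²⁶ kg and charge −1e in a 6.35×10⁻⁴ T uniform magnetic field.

ω ≈ 2790 rad/s

ω = |q|B/m.
ω = (1.602×10⁻¹⁹)(6.35×10⁻⁴)/3.65×10⁻²⁶ ≈ 2790 rad/s.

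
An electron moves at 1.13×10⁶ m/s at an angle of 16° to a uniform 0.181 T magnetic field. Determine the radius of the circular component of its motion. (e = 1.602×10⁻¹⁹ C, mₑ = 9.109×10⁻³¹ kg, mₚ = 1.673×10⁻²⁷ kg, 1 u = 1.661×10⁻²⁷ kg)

r ≈ 9.78×10⁻⁶ m

v⊥ = v sinθ = 1.13×10⁶·sin16° ≈ 3.115×10⁵ m/s.
r = m v⊥/(|q|B) = (9.109×10⁻³¹)(3.115×10⁵)/((1.602×10⁻¹⁹)(0.181)) ≈ 9.78×10⁻⁶ m.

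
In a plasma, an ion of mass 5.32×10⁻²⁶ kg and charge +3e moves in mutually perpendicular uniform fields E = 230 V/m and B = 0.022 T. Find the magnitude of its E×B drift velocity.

v_d ≈ 1.0×10⁴ m/s

In crossed fields the guiding centre drifts at v_d = |E×B|/B² = E/B, independent of charge and mass.
v_d = 230/0.022 = 1.0×10⁴ m/s.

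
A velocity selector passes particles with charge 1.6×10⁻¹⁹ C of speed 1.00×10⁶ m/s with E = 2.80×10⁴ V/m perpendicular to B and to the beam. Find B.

B = 0.0280 T

Balance of forces in the selector: qE = qvB ⇒ B = E/v.
B = 2.80×10⁴/1.00×10⁶ = 0.0280 T.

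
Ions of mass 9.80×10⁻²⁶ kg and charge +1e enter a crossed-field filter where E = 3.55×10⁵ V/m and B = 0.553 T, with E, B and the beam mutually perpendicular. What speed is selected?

v = 6.42×10⁵ m/s

Zero net Lorentz force requires |qE| = |q v×B|, i.e. E = vB.
v = E/B = 3.55×10⁵/0.553 = 6.42×10⁵ m/s.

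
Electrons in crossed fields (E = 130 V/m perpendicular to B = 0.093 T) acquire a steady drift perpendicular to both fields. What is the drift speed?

The E×B drift speed is v_d = E/B.
v_d = 130/0.093 = 1400 m/s.

v_d ≈ 1400 m/s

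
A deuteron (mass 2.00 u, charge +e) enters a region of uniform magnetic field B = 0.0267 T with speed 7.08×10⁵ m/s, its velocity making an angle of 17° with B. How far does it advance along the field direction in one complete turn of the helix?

p ≈ 3.30 m

v∥ = v cosθ = 7.08×10⁵·cos17° ≈ 6.771×10⁵ m/s.
T = 2πm/(|q|B) = 2π(3.322×10⁻²⁷)/((1.602×10⁻¹⁹)(0.0267)) ≈ 4.880×10⁻⁶ s.
pitch = v∥ T = (6.771×10⁵)(4.880×10⁻⁶) ≈ 3.30 m.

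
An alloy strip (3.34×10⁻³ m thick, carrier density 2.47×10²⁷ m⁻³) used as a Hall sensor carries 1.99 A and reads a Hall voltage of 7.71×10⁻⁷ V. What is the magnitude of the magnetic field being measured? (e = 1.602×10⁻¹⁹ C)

B ≈ 0.512 T

From V_H = IB/(n e t), B = V_H n e t / I.
B = (7.71×10⁻⁷)(2.47×10²⁷)(1.602×10⁻¹⁹)(3.34×10⁻³)/1.99 ≈ 0.512 T.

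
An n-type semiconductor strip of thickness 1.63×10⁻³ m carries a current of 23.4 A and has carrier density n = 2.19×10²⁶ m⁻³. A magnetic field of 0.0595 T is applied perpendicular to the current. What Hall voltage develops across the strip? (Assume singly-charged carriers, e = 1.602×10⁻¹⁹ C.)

V_H = IB/(n e t).
V_H = (23.4)(0.0595)/((2.19×10²⁶)(1.602×10⁻¹⁹)(1.63×10⁻³)) ≈ 2.43×10⁻⁵ V.

V_H ≈ 2.43×10⁻⁵ V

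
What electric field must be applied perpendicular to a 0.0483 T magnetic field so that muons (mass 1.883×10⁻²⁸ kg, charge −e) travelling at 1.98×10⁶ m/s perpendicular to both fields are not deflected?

E = 9.56×10⁴ V/m

For straight-line motion qE = qvB, so E = vB.
E = 1.98×10⁶ × 0.0483 = 9.56×10⁴ V/m.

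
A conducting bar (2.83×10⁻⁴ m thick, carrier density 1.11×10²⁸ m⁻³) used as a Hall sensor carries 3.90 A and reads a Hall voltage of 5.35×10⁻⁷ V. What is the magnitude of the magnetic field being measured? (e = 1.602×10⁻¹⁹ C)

From V_H = IB/(n e t), B = V_H n e t / I.
B = (5.35×10⁻⁷)(1.11×10²⁸)(1.602×10⁻¹⁹)(2.83×10⁻⁴)/3.90 ≈ 0.0690 T.

B ≈ 0.0690 T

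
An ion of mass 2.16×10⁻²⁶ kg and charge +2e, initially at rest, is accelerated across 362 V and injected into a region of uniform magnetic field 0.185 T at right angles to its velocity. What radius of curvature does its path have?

Acceleration: |q|V = ½mv² ⇒ v = √(2|q|V/m) = √(2·3.204×10⁻¹⁹·362/2.16×10⁻²⁶) ≈ 1.036×10⁵ m/s.
In the field: r = mv/(|q|B) = (2.16×10⁻²⁶)(1.036×10⁵)/((3.204×10⁻¹⁹)(0.185)) ≈ 0.0378 m.

r ≈ 0.0378 m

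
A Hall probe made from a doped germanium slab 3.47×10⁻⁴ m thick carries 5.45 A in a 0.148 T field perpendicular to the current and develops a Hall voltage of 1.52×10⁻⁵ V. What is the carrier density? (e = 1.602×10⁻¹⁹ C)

n ≈ 9.55×10²⁶ m⁻³

From V_H = IB/(n e t), n = IB/(V_H e t).
n = (5.45)(0.148)/((1.52×10⁻⁵)(1.602×10⁻¹⁹)(3.47×10⁻⁴)) ≈ 9.55×10²⁶ m⁻³.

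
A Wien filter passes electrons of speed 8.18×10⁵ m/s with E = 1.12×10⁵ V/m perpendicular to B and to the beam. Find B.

B = 0.137 T

Balance of forces in the selector: qE = qvB ⇒ B = E/v.
B = 1.12×10⁵/8.18×10⁵ = 0.137 T.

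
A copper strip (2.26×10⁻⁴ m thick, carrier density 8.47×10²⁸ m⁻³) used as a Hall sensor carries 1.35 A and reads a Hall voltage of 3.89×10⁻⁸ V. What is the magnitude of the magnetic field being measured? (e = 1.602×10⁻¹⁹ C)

From V_H = IB/(n e t), B = V_H n e t / I.
B = (3.89×10⁻⁸)(8.47×10²⁸)(1.602×10⁻¹⁹)(2.26×10⁻⁴)/1.35 ≈ 0.0884 T.

B ≈ 0.0884 T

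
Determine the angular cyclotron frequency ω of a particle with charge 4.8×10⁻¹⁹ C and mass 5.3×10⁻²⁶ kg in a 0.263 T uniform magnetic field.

ω ≈ 2.38×10⁶ rad/s

ω = |q|B/m.
ω = (4.8×10⁻¹⁹)(0.263)/5.3×10⁻²⁶ ≈ 2.38×10⁶ rad/s.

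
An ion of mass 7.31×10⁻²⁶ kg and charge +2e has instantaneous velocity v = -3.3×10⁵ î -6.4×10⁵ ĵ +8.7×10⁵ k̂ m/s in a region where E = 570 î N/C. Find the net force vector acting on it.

Only an electric field acts, so F = qE = (3.204×10⁻¹⁹ C)·(570, 0, 0) = (1.83×10⁻¹⁶, 0, 0) N.

F ≈ (1.83×10⁻¹⁶, 0, 0) N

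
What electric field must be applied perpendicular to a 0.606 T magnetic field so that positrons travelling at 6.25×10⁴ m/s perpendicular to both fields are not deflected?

For straight-line motion qE = qvB, so E = vB.
E = 6.25×10⁴ × 0.606 = 3.79×10⁴ V/m.

E = 3.79×10⁴ V/m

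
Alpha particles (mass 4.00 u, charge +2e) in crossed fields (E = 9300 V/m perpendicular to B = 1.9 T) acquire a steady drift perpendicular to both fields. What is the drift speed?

The E×B drift speed is v_d = E/B.
v_d = 9300/1.9 = 4900 m/s.

v_d ≈ 4900 m/s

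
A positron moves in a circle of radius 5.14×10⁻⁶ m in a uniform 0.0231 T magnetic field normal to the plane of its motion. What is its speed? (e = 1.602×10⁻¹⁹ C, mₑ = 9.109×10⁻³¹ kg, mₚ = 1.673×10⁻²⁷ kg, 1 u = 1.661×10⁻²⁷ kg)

From |q|vB = mv²/r, v = |q|Br/m.
v = (1.602×10⁻¹⁹)(0.0231)(5.14×10⁻⁶)/9.109×10⁻³¹ ≈ 2.09×10⁴ m/s.

v ≈ 2.09×10⁴ m/s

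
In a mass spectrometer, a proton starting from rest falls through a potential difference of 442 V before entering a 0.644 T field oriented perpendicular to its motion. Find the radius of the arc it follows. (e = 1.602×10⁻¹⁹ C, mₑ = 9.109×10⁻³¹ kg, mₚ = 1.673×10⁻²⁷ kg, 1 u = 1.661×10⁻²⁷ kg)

r ≈ 4.72×10⁻³ m

Acceleration: |q|V = ½mv² ⇒ v = √(2|q|V/m) = √(2·1.602×10⁻¹⁹·442/1.673×10⁻²⁷) ≈ 2.909×10⁵ m/s.
In the field: r = mv/(|q|B) = (1.673×10⁻²⁷)(2.909×10⁵)/((1.602×10⁻¹⁹)(0.644)) ≈ 4.72×10⁻³ m.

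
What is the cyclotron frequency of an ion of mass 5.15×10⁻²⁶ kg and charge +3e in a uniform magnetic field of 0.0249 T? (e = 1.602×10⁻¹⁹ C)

f ≈ 3.70×10⁴ Hz

f = |q|B/(2πm).
f = (4.806×10⁻¹⁹)(0.0249)/(2π·5.15×10⁻²⁶) ≈ 3.70×10⁴ Hz.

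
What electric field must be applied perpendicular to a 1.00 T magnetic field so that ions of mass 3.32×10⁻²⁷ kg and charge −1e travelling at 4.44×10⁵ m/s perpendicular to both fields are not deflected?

For straight-line motion qE = qvB, so E = vB.
E = 4.44×10⁵ × 1.00 = 4.44×10⁵ V/m.

E = 4.44×10⁵ V/m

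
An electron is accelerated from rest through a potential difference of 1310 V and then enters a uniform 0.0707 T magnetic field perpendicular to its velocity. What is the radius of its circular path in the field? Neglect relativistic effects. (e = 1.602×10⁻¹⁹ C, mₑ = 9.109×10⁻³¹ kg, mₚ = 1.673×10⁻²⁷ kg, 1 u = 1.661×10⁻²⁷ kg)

Acceleration: |q|V = ½mv² ⇒ v = √(2|q|V/m) = √(2·1.602×10⁻¹⁹·1310/9.109×10⁻³¹) ≈ 2.147×10⁷ m/s.
In the field: r = mv/(|q|B) = (9.109×10⁻³¹)(2.147×10⁷)/((1.602×10⁻¹⁹)(0.0707)) ≈ 1.73×10⁻³ m.

r ≈ 1.73×10⁻³ m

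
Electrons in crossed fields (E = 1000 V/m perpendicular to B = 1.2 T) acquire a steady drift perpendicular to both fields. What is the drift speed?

In crossed fields the guiding centre drifts at v_d = |E×B|/B² = E/B, independent of charge and mass.
v_d = 1000/1.2 = 830 m/s.

v_d ≈ 830 m/s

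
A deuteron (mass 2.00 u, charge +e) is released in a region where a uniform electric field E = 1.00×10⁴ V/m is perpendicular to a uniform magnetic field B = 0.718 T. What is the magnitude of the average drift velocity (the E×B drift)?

v_d ≈ 1.39×10⁴ m/s

In crossed fields the guiding centre drifts at v_d = |E×B|/B² = E/B, independent of charge and mass.
v_d = 1.00×10⁴/0.718 = 1.39×10⁴ m/s.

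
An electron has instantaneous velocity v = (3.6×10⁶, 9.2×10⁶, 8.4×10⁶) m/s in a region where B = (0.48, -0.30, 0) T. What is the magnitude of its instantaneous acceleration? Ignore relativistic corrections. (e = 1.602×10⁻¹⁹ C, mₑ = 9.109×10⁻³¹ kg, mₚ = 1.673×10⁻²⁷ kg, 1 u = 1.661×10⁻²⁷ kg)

|a| ≈ 1.28×10¹⁸ m/s²

v×B = (2.52×10⁶, 4.03×10⁶, -5.50×10⁶) N/C.
F = q v×B = (−1.602×10⁻¹⁹ C)·(2.52×10⁶, 4.03×10⁶, -5.50×10⁶) = (-4.04×10⁻¹³, -6.46×10⁻¹³, 8.80×10⁻¹³) N.
|a| = |F|/m = 1.164×10⁻¹²/9.109×10⁻³¹ ≈ 1.28×10¹⁸ m/s².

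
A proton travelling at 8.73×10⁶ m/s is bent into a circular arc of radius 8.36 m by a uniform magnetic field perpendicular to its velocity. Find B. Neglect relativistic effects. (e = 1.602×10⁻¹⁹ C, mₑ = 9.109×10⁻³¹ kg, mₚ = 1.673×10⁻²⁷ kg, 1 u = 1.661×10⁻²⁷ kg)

From |q|vB = mv²/r, B = mv/(|q|r).
B = (1.673×10⁻²⁷)(8.73×10⁶)/((1.602×10⁻¹⁹)(8.36)) ≈ 0.0109 T.

B ≈ 0.0109 T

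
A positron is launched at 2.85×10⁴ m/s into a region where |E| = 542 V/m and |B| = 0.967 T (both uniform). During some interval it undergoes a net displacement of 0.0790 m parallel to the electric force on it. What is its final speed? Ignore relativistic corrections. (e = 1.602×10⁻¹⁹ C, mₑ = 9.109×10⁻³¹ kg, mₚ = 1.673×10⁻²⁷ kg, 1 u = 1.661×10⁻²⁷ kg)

v_f ≈ 3.88×10⁶ m/s

B does no work; ΔKE = |q|E d.
½mv_f² = ½mv₀² + |q|Ed = ½(9.109×10⁻³¹)(2.85×10⁴)² + (1.602×10⁻¹⁹)(542)(0.0790) ≈ 3.699×10⁻²² J + 6.859×10⁻¹⁸ J ≈ 6.860×10⁻¹⁸ J.
v_f = √(2·6.860×10⁻¹⁸/9.109×10⁻³¹) ≈ 3.88×10⁶ m/s.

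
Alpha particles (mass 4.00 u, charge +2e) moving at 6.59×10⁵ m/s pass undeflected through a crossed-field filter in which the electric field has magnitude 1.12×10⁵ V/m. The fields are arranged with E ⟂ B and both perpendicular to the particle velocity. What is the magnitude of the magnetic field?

B = 0.170 T

Balance of forces in the selector: qE = qvB ⇒ B = E/v.
B = 1.12×10⁵/6.59×10⁵ = 0.170 T.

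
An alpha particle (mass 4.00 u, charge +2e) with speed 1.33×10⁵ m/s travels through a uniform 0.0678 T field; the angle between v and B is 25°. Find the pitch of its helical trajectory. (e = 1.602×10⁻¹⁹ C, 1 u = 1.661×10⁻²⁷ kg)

v∥ = v cosθ = 1.33×10⁵·cos25° ≈ 1.205×10⁵ m/s.
T = 2πm/(|q|B) = 2π(6.644×10⁻²⁷)/((3.204×10⁻¹⁹)(0.0678)) ≈ 1.922×10⁻⁶ s.
pitch = v∥ T = (1.205×10⁵)(1.922×10⁻⁶) ≈ 0.232 m.

p ≈ 0.232 m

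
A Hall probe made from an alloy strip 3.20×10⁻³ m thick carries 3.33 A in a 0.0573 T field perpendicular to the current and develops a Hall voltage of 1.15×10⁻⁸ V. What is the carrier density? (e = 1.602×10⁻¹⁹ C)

From V_H = IB/(n e t), n = IB/(V_H e t).
n = (3.33)(0.0573)/((1.15×10⁻⁸)(1.602×10⁻¹⁹)(3.20×10⁻³)) ≈ 3.24×10²⁸ m⁻³.

n ≈ 3.24×10²⁸ m⁻³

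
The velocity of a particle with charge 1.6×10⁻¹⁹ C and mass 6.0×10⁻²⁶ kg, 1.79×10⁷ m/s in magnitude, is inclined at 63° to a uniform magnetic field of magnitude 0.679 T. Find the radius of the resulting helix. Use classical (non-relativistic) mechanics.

v⊥ = v sinθ = 1.79×10⁷·sin63° ≈ 1.595×10⁷ m/s.
r = m v⊥/(|q|B) = (6.0×10⁻²⁶)(1.595×10⁷)/((1.6×10⁻¹⁹)(0.679)) ≈ 8.81 m.

r ≈ 8.81 m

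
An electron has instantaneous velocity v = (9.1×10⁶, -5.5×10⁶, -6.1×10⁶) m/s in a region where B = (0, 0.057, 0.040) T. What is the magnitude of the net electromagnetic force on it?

v×B = (1.28×10⁵, -3.64×10⁵, 5.19×10⁵) N/C.
F = q v×B = (−1.602×10⁻¹⁹ C)·(1.28×10⁵, -3.64×10⁵, 5.19×10⁵) = (-2.05×10⁻¹⁴, 5.83×10⁻¹⁴, -8.31×10⁻¹⁴) N.
|F| = 1.04×10⁻¹³ N.

|F| ≈ 1.04×10⁻¹³ N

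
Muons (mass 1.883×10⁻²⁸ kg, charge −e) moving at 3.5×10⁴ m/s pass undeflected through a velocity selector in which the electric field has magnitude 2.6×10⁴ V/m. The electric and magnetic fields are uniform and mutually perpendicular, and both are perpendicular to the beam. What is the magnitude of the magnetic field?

Balance of forces in the selector: qE = qvB ⇒ B = E/v.
B = 2.6×10⁴/3.5×10⁴ = 0.74 T.

B = 0.74 T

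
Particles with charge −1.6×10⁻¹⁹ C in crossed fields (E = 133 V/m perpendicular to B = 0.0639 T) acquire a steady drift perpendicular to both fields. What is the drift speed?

The steady drift has the magnetic force balancing the electric force, so v_d = E/B.
v_d = 133/0.0639 = 2080 m/s.

v_d ≈ 2080 m/s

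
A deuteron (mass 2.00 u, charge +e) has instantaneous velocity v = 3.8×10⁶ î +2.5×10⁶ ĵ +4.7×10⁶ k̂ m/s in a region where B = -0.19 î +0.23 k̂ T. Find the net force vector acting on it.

v×B = (5.75×10⁵, -1.77×10⁶, 4.75×10⁵) N/C.
F = q v×B = (1.602×10⁻¹⁹ C)·(5.75×10⁵, -1.77×10⁶, 4.75×10⁵) = (9.21×10⁻¹⁴, -2.83×10⁻¹³, 7.61×10⁻¹⁴) N.

F ≈ (9.21×10⁻¹⁴, -2.83×10⁻¹³, 7.61×10⁻¹⁴) N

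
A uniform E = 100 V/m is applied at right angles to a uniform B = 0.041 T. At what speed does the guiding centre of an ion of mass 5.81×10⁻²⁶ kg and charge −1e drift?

In crossed fields the guiding centre drifts at v_d = |E×B|/B² = E/B, independent of charge and mass.
v_d = 100/0.041 = 2400 m/s.

v_d ≈ 2400 m/s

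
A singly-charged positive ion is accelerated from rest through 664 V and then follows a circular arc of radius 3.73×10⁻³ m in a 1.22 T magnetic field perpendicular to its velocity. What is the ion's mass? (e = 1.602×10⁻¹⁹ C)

m ≈ 2.50×10⁻²⁷ kg

Combine |q|V = ½mv² and r = mv/(|q|B): eliminate v to get m = qB²r²/(2V).
m = (1.602×10⁻¹⁹)(1.22)²(3.73×10⁻³)²/(2·664) ≈ 2.50×10⁻²⁷ kg.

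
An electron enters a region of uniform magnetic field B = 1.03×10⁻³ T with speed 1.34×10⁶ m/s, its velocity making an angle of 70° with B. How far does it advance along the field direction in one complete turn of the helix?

p ≈ 0.0159 m

v∥ = v cosθ = 1.34×10⁶·cos70° ≈ 4.583×10⁵ m/s.
T = 2πm/(|q|B) = 2π(9.109×10⁻³¹)/((1.602×10⁻¹⁹)(1.03×10⁻³)) ≈ 3.469×10⁻⁸ s.
pitch = v∥ T = (4.583×10⁵)(3.469×10⁻⁸) ≈ 0.0159 m.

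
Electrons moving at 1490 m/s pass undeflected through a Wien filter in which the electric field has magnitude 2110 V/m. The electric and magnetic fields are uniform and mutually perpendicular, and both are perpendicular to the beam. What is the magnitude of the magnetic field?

B = 1.42 T

Balance of forces in the selector: qE = qvB ⇒ B = E/v.
B = 2110/1490 = 1.42 T.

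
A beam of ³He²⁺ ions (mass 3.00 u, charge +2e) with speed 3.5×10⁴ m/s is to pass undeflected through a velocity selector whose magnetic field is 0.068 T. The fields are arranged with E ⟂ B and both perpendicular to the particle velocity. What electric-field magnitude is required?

For straight-line motion qE = qvB, so E = vB.
E = 3.5×10⁴ × 0.068 = 2400 V/m.

E = 2400 V/m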